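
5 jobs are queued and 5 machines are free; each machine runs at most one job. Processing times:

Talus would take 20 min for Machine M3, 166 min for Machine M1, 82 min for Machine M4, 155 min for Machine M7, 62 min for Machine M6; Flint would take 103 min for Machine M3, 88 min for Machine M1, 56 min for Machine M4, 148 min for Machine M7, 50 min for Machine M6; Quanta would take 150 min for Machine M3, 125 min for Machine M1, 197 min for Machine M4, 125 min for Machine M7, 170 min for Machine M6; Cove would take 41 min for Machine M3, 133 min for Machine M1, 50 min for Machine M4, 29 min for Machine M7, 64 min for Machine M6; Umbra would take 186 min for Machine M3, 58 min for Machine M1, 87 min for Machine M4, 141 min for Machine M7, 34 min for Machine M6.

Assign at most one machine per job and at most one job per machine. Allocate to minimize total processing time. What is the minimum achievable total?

Optimal: Talus→Machine M3 (20 min), Flint→Machine M4 (56 min), Quanta→Machine M1 (125 min), Cove→Machine M7 (29 min), Umbra→Machine M6 (34 min) — total 20+56+125+29+34 = 264 min.
Row-greedy (each job in turn takes its cheapest remaining machine) gives 311 min, worse by 47.
Next-best assignment: Talus→Machine M3, Flint→Machine M6, Quanta→Machine M7, Cove→Machine M4, Umbra→Machine M1 = 303 min.

Minimum total: 264 min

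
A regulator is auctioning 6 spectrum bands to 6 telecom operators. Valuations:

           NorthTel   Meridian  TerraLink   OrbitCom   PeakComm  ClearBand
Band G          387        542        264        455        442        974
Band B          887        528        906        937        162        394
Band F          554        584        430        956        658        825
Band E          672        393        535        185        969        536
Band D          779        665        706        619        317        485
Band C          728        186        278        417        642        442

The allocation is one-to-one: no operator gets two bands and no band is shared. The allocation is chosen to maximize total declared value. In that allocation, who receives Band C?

Optimal: NorthTel→Band C ($728M), Meridian→Band D ($665M), TerraLink→Band B ($906M), OrbitCom→Band F ($956M), PeakComm→Band E ($969M), ClearBand→Band G ($974M) — total 728+665+906+956+969+974 = $5198M.
Next-best assignment: NorthTel→Band C, Meridian→Band F, TerraLink→Band D, OrbitCom→Band B, PeakComm→Band E, ClearBand→Band G = $4898M.
NorthTel's own top band is Band B ($887M), but forcing NorthTel→Band B and reassigning the rest optimally gives only $4729M — worse by 469.

NorthTel receives Band C.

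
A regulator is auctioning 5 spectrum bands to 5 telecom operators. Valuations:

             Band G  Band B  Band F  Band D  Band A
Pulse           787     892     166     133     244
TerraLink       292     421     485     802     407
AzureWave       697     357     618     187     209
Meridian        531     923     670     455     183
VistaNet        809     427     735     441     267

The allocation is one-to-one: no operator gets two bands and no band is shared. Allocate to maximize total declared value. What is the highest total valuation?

Maximum total: $3456M

This is the linear assignment problem.
Optimal: Pulse→Band G ($787M), TerraLink→Band D ($802M), AzureWave→Band A ($209M), Meridian→Band B ($923M), VistaNet→Band F ($735M) — total 787+802+209+923+735 = $3456M.
Row-greedy (each operator in turn takes its best remaining band) gives $3328M, worse by 128.
Swapping AzureWave↔Meridian (AzureWave→Band B $357M, Meridian→Band A $183M) loses 592.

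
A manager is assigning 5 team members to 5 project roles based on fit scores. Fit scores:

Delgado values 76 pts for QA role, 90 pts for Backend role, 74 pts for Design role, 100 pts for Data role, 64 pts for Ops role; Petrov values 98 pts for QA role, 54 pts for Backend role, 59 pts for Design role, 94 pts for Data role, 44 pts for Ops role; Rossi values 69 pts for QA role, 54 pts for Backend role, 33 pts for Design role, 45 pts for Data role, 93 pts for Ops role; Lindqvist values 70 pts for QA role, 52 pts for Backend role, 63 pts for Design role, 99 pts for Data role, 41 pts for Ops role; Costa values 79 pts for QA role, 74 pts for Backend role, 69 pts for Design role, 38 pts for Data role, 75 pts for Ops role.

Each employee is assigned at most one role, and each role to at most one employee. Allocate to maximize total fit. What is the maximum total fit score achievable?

Maximum total: 449 pts

Optimal: Delgado→Backend role (90 pts), Petrov→QA role (98 pts), Rossi→Ops role (93 pts), Lindqvist→Data role (99 pts), Costa→Design role (69 pts) — total 90+98+93+99+69 = 449 pts.
Swapping Rossi↔Costa (Rossi→Design role 33 pts, Costa→Ops role 75 pts) loses 54.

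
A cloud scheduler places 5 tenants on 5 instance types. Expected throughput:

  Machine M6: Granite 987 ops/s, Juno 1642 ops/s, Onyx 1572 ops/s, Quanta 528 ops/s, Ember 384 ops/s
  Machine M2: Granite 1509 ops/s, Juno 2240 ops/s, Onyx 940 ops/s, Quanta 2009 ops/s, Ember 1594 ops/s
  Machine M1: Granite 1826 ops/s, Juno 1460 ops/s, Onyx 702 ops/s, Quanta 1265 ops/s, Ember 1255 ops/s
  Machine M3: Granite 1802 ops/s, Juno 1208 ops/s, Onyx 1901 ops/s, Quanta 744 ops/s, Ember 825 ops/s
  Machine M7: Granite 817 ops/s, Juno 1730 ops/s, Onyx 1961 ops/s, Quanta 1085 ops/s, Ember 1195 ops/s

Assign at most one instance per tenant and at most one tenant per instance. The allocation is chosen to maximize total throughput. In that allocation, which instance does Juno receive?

Optimal: Granite→Machine M3 (1802 ops/s), Juno→Machine M6 (1642 ops/s), Onyx→Machine M7 (1961 ops/s), Quanta→Machine M2 (2009 ops/s), Ember→Machine M1 (1255 ops/s) — total 1802+1642+1961+2009+1255 = 8669 ops/s.
Row-greedy (each tenant in turn takes its best remaining instance) gives 7155 ops/s, worse by 1514.
Juno's own top instance is Machine M2 (2240 ops/s), but forcing Juno→Machine M2 and reassigning the rest optimally gives only 8074 ops/s — worse by 595.

Juno receives Machine M6.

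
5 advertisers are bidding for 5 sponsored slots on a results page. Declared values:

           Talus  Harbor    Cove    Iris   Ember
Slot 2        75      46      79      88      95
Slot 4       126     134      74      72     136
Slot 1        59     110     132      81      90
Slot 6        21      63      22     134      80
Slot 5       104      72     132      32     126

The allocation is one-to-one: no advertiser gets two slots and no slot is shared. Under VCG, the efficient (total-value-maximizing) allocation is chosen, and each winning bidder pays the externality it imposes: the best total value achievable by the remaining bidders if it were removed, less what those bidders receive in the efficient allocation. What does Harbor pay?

Harbor pays $51.

Efficient allocation: Talus→Slot 2 ($75), Harbor→Slot 4 ($134), Cove→Slot 1 ($132), Iris→Slot 6 ($134), Ember→Slot 5 ($126); total welfare W = $601.
Harbor receives Slot 4 at value $134, so the others get W − 134 = $467.
Without Harbor: best allocation of the remaining 4 bidders over all 5 slots is Talus→Slot 4 ($126), Cove→Slot 1 ($132), Iris→Slot 6 ($134), Ember→Slot 5 ($126), total $518.
VCG payment = (others' best without Harbor) − (others' welfare with Harbor) = 518 − 467 = $51.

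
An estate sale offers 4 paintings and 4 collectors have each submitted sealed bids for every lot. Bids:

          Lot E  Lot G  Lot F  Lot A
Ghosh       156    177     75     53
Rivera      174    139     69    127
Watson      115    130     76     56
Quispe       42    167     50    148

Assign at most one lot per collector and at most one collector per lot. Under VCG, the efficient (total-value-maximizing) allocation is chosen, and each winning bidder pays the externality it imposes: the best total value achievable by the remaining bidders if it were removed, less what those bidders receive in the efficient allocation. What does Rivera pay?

Efficient allocation: Ghosh→Lot G ($177), Rivera→Lot E ($174), Watson→Lot F ($76), Quispe→Lot A ($148); total welfare W = $575.
Rivera receives Lot E at value $174, so the others get W − 174 = $401.
Without Rivera: best allocation of the remaining 3 bidders over all 4 lots is Ghosh→Lot G ($177), Watson→Lot E ($115), Quispe→Lot A ($148), total $440.
VCG payment = (others' best without Rivera) − (others' welfare with Rivera) = 440 − 401 = $39.

Rivera pays $39.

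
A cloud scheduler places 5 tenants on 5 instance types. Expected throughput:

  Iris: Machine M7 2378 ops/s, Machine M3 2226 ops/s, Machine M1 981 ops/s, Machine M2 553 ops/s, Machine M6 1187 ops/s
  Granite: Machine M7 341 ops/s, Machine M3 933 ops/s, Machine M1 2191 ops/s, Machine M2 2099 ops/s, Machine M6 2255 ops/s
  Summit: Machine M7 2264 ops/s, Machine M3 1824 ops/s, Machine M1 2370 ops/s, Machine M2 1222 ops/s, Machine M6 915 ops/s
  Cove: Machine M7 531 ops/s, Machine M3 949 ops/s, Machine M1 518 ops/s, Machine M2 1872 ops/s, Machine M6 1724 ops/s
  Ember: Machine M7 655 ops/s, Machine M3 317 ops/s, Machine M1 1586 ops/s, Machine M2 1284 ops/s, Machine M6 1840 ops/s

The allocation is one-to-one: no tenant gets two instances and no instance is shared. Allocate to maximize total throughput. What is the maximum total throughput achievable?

Maximum total: 10393 ops/s

Optimal: Iris→Machine M3 (2226 ops/s), Granite→Machine M1 (2191 ops/s), Summit→Machine M7 (2264 ops/s), Cove→Machine M2 (1872 ops/s), Ember→Machine M6 (1840 ops/s) — total 2226+2191+2264+1872+1840 = 10393 ops/s.
Row-greedy (each tenant in turn takes its best remaining instance) gives 9192 ops/s, worse by 1201.
Checked against all permutations: 10393 ops/s is optimal.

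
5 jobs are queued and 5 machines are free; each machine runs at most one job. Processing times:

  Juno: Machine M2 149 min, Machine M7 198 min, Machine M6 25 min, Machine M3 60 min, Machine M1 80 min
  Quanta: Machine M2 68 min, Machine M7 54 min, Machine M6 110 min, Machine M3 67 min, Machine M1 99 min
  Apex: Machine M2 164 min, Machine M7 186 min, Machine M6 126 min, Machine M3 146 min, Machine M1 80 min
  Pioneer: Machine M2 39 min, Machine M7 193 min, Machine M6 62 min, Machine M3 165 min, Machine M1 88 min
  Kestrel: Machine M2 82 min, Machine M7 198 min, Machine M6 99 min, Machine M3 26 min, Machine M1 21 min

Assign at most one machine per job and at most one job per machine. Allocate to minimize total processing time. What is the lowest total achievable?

Min total: 224 min

Optimal: Juno→Machine M6 (25 min), Quanta→Machine M7 (54 min), Apex→Machine M1 (80 min), Pioneer→Machine M2 (39 min), Kestrel→Machine M3 (26 min) — total 25+54+80+39+26 = 224 min.
Min-entry greedy (repeatedly take the single cheapest remaining cell) gives 285 min, worse by 61.
Swapping Apex↔Kestrel (Apex→Machine M3 146 min, Kestrel→Machine M1 21 min) adds 61.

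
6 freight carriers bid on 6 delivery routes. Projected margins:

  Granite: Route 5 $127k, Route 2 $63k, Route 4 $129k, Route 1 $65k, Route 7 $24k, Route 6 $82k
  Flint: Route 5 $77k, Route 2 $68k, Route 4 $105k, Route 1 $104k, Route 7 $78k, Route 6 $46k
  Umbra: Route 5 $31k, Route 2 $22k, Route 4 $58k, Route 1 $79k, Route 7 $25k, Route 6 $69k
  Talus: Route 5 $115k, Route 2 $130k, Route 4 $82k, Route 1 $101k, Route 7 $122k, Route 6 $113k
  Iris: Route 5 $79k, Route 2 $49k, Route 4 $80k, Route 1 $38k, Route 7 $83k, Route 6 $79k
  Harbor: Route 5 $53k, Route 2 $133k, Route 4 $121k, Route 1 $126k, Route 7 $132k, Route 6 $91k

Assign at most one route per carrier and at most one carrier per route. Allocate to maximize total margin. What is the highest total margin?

Treat this as an assignment problem: match each carrier to one route.
Optimal: Granite→Route 5 ($127k), Flint→Route 4 ($105k), Umbra→Route 1 ($79k), Talus→Route 2 ($130k), Iris→Route 6 ($79k), Harbor→Route 7 ($132k) — total 127+105+79+130+79+132 = $652k.
Column-greedy (each route in turn goes to its best remaining carrier) gives $618k, worse by 34.
Next-best assignment: Granite→Route 5, Flint→Route 4, Umbra→Route 1, Talus→Route 7, Iris→Route 6, Harbor→Route 2 = $645k.
Every other assignment is strictly worse.

Maximum total: $652k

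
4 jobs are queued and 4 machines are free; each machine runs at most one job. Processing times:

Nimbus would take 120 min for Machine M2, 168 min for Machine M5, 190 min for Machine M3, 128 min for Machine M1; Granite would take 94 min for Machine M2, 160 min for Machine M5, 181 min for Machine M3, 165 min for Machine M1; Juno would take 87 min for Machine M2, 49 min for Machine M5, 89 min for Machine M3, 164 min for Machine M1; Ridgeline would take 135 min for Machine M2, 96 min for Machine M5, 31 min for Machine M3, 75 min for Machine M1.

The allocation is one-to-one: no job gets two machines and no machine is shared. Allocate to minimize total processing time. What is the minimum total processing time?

Treat this as an assignment problem: match each job to one machine.
Optimal: Nimbus→Machine M1 (128 min), Granite→Machine M2 (94 min), Juno→Machine M5 (49 min), Ridgeline→Machine M3 (31 min) — total 128+94+49+31 = 302 min.
Column-greedy (each machine in turn goes to its cheapest remaining job) gives 492 min, worse by 190.
No other one-to-one assignment undercuts 302 min.

Minimum total: 302 min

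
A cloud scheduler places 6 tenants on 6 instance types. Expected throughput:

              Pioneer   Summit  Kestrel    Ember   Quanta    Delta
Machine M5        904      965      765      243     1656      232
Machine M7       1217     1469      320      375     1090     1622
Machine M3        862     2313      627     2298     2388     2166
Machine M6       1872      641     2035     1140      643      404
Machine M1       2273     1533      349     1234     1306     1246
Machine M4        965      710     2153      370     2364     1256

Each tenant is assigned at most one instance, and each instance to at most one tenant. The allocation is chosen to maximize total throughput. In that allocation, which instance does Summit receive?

Optimal: Pioneer→Machine M1 (2273 ops/s), Summit→Machine M5 (965 ops/s), Kestrel→Machine M6 (2035 ops/s), Ember→Machine M3 (2298 ops/s), Quanta→Machine M4 (2364 ops/s), Delta→Machine M7 (1622 ops/s) — total 2273+965+2035+2298+2364+1622 = 11557 ops/s.
Max-entry greedy (repeatedly take the single best remaining cell) gives 10541 ops/s, worse by 1016.
Swapping Ember↔Pioneer (Ember→Machine M1 1234 ops/s, Pioneer→Machine M3 862 ops/s) loses 2475.
Every other assignment is strictly worse.
Summit's own top instance is Machine M3 (2313 ops/s), but forcing Summit→Machine M3 and reassigning the rest optimally gives only 11157 ops/s — worse by 400.

Summit receives Machine M5.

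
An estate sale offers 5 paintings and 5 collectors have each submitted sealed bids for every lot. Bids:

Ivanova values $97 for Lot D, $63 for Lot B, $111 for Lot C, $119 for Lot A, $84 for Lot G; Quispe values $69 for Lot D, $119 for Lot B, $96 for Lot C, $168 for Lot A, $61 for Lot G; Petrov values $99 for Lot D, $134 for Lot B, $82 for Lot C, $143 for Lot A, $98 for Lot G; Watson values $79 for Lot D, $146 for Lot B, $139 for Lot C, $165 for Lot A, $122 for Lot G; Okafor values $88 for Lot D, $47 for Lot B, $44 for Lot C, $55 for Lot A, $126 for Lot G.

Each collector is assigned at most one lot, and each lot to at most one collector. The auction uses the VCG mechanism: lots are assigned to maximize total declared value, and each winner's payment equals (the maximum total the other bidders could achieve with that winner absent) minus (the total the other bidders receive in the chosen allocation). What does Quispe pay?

Quispe pays $40.

Efficient allocation: Ivanova→Lot D ($97), Quispe→Lot A ($168), Petrov→Lot B ($134), Watson→Lot C ($139), Okafor→Lot G ($126); total welfare W = $664.
Quispe receives Lot A at value $168, so the others get W − 168 = $496.
Without Quispe: best allocation of the remaining 4 bidders over all 5 lots is Ivanova→Lot C ($111), Petrov→Lot B ($134), Watson→Lot A ($165), Okafor→Lot G ($126), total $536.
VCG payment = (others' best without Quispe) − (others' welfare with Quispe) = 536 − 496 = $40.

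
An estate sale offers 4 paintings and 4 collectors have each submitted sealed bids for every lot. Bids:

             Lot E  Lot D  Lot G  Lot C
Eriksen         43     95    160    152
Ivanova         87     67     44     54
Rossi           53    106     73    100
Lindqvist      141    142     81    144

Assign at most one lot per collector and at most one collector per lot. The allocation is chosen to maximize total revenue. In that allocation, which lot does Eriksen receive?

Eriksen receives Lot G.

Optimal: Eriksen→Lot G ($160), Ivanova→Lot E ($87), Rossi→Lot D ($106), Lindqvist→Lot C ($144) — total 160+87+106+144 = $497.
Column-greedy (each lot in turn goes to its best remaining collector) gives $461, worse by 36.
Next-best assignment: Eriksen→Lot G, Ivanova→Lot E, Rossi→Lot C, Lindqvist→Lot D = $489.
Swapping Eriksen↔Ivanova (Eriksen→Lot E $43, Ivanova→Lot G $44) loses 160.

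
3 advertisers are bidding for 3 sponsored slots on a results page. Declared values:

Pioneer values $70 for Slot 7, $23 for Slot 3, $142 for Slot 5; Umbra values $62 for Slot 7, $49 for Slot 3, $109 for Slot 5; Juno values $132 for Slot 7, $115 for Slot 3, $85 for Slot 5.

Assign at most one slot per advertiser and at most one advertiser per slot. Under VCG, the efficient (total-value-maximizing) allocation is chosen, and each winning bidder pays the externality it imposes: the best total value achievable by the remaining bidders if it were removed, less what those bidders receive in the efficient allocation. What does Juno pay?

Juno pays $13.

Efficient allocation: Pioneer→Slot 5 ($142), Umbra→Slot 3 ($49), Juno→Slot 7 ($132); total welfare W = $323.
Juno receives Slot 7 at value $132, so the others get W − 132 = $191.
Without Juno: best allocation of the remaining 2 bidders over all 3 slots is Pioneer→Slot 5 ($142), Umbra→Slot 7 ($62), total $204.
VCG payment = (others' best without Juno) − (others' welfare with Juno) = 204 − 191 = $13.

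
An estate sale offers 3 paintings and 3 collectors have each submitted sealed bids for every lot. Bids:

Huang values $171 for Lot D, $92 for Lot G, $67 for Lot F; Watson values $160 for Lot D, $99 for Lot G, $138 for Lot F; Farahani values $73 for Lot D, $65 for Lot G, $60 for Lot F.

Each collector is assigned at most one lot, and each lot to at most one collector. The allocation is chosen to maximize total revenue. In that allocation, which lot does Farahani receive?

Optimal: Huang→Lot D ($171), Watson→Lot F ($138), Farahani→Lot G ($65) — total 171+138+65 = $374.
Column-greedy (each lot in turn goes to its best remaining collector) gives $330, worse by 44.
Farahani's own top lot is Lot D ($73), but forcing Farahani→Lot D and reassigning the rest optimally gives only $303 — worse by 71.

Farahani receives Lot G.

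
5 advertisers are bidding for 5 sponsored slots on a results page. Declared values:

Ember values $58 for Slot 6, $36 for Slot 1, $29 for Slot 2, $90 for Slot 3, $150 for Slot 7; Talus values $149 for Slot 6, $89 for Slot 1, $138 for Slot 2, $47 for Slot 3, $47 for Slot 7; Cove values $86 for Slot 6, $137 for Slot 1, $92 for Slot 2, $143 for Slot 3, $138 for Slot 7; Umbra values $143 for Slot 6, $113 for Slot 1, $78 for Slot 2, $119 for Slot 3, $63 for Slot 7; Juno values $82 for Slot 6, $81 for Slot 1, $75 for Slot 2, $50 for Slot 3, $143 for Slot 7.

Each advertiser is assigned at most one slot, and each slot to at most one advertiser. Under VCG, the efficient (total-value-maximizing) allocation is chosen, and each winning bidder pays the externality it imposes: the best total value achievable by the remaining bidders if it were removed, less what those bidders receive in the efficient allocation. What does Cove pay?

Cove pays $2.

Efficient allocation: Ember→Slot 7 ($150), Talus→Slot 2 ($138), Cove→Slot 3 ($143), Umbra→Slot 6 ($143), Juno→Slot 1 ($81); total welfare W = $655.
Cove receives Slot 3 at value $143, so the others get W − 143 = $512.
Without Cove: best allocation of the remaining 4 bidders over all 5 slots is Ember→Slot 3 ($90), Talus→Slot 2 ($138), Umbra→Slot 6 ($143), Juno→Slot 7 ($143), total $514.
VCG payment = (others' best without Cove) − (others' welfare with Cove) = 514 − 512 = $2.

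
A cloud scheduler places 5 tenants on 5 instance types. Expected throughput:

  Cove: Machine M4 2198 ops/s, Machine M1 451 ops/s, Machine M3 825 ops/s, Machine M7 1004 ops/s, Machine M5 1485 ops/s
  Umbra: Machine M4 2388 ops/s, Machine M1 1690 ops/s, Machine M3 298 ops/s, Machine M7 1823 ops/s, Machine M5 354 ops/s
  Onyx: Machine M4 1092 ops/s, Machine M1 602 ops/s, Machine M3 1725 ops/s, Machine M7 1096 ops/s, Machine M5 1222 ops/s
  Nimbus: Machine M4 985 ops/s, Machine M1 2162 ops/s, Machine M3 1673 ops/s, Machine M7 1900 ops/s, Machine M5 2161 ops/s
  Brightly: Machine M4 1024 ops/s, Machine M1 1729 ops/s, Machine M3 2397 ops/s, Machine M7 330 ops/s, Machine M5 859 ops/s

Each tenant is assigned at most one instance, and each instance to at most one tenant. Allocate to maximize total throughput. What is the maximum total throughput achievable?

Maximum total: 9802 ops/s

Optimal: Cove→Machine M4 (2198 ops/s), Umbra→Machine M7 (1823 ops/s), Onyx→Machine M5 (1222 ops/s), Nimbus→Machine M1 (2162 ops/s), Brightly→Machine M3 (2397 ops/s) — total 2198+1823+1222+2162+2397 = 9802 ops/s.
Row-greedy (each tenant in turn takes its best remaining instance) gives 8767 ops/s, worse by 1035.
Next-best assignment: Cove→Machine M4, Umbra→Machine M7, Onyx→Machine M3, Nimbus→Machine M5, Brightly→Machine M1 = 9636 ops/s.
Swapping Onyx↔Brightly (Onyx→Machine M3 1725 ops/s, Brightly→Machine M5 859 ops/s) loses 1035.
No other one-to-one assignment exceeds 9802 ops/s.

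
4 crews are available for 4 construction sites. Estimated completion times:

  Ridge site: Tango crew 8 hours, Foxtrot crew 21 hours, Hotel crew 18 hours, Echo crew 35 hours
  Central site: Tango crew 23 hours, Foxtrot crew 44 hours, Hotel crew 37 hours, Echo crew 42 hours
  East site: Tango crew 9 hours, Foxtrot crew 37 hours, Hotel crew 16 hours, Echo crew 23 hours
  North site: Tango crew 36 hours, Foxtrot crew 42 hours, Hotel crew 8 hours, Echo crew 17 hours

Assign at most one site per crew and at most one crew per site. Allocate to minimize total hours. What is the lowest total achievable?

Optimal: Tango crew→Central site (23 hours), Foxtrot crew→Ridge site (21 hours), Hotel crew→North site (8 hours), Echo crew→East site (23 hours) — total 23+21+8+23 = 75 hours.
Min-entry greedy (repeatedly take the single cheapest remaining cell) gives 83 hours, worse by 8.

Minimum total: 75 hours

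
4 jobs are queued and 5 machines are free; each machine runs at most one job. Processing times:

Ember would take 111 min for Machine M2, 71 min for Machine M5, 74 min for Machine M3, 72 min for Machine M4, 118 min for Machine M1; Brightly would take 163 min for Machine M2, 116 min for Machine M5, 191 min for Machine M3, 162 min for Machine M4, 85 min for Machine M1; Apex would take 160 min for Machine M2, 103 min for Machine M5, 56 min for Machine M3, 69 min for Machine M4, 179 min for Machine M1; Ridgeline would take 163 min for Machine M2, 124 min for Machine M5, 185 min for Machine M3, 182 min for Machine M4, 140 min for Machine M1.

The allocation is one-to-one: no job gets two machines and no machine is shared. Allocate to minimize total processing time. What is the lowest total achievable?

Minimum total: 337 min

Optimal: Ember→Machine M4 (72 min), Brightly→Machine M1 (85 min), Apex→Machine M3 (56 min), Ridgeline→Machine M5 (124 min) — total 72+85+56+124 = 337 min.
Column-greedy (each machine in turn goes to its cheapest remaining job) gives 561 min, worse by 224.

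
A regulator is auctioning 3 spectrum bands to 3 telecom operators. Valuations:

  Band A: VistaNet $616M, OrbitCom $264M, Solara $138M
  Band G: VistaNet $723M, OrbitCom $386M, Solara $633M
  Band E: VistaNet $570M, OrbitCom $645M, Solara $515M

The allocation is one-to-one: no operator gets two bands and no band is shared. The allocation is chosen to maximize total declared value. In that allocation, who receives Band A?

This is the linear assignment problem.
Optimal: VistaNet→Band A ($616M), OrbitCom→Band E ($645M), Solara→Band G ($633M) — total 616+645+633 = $1894M.
Row-greedy (each operator in turn takes its best remaining band) gives $1506M, worse by 388.
Next-best assignment: VistaNet→Band A, OrbitCom→Band G, Solara→Band E = $1517M.
VistaNet's own top band is Band G ($723M), but forcing VistaNet→Band G and reassigning the rest optimally gives only $1506M — worse by 388.

VistaNet receives Band A.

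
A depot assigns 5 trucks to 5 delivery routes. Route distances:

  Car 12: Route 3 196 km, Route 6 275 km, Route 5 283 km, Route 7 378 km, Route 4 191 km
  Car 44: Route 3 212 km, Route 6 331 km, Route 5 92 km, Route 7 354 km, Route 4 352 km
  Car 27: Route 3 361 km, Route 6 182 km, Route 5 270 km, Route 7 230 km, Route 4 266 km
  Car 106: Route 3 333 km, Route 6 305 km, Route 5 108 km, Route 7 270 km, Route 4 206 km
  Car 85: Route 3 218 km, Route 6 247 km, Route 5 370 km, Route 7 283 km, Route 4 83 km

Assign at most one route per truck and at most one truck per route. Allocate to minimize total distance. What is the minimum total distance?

This is a one-to-one assignment (minimum-cost bipartite matching).
Optimal: Car 12→Route 3 (196 km), Car 44→Route 5 (92 km), Car 27→Route 6 (182 km), Car 106→Route 7 (270 km), Car 85→Route 4 (83 km) — total 196+92+182+270+83 = 823 km.
Row-greedy (each truck in turn takes its cheapest remaining route) gives 953 km, worse by 130.
Next-best assignment: Car 12→Route 3, Car 44→Route 5, Car 27→Route 7, Car 106→Route 6, Car 85→Route 4 = 906 km.
Swapping Car 85↔Car 44 (Car 85→Route 5 370 km, Car 44→Route 4 352 km) adds 547.

Min total: 823 km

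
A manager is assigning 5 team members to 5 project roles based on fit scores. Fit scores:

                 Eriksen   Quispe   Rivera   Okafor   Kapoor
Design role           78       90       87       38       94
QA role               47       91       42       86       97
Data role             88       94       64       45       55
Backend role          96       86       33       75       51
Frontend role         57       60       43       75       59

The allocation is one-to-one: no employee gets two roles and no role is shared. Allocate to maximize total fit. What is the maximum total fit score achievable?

Optimal: Eriksen→Backend role (96 pts), Quispe→Data role (94 pts), Rivera→Design role (87 pts), Okafor→Frontend role (75 pts), Kapoor→QA role (97 pts) — total 96+94+87+75+97 = 449 pts.
Column-greedy (each role in turn goes to its best remaining employee) gives 391 pts, worse by 58.
Next-best assignment: Eriksen→Data role, Quispe→Backend role, Rivera→Design role, Okafor→Frontend role, Kapoor→QA role = 433 pts.
Swapping Eriksen↔Rivera (Eriksen→Design role 78 pts, Rivera→Backend role 33 pts) loses 72.
Every other assignment is strictly worse.

Max total: 449 pts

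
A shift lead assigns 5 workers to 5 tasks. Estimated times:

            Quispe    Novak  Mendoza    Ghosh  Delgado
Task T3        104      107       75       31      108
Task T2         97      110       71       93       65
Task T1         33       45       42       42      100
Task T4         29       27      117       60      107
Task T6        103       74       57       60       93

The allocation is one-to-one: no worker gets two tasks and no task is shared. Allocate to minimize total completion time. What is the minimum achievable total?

Minimum total: 213 min

This is a one-to-one assignment (minimum-cost bipartite matching).
Optimal: Quispe→Task T1 (33 min), Novak→Task T4 (27 min), Mendoza→Task T6 (57 min), Ghosh→Task T3 (31 min), Delgado→Task T2 (65 min) — total 33+27+57+31+65 = 213 min.
Row-greedy (each worker in turn takes its cheapest remaining task) gives 227 min, worse by 14.
Next-best assignment: Quispe→Task T4, Novak→Task T1, Mendoza→Task T6, Ghosh→Task T3, Delgado→Task T2 = 227 min.
Every other assignment is strictly worse.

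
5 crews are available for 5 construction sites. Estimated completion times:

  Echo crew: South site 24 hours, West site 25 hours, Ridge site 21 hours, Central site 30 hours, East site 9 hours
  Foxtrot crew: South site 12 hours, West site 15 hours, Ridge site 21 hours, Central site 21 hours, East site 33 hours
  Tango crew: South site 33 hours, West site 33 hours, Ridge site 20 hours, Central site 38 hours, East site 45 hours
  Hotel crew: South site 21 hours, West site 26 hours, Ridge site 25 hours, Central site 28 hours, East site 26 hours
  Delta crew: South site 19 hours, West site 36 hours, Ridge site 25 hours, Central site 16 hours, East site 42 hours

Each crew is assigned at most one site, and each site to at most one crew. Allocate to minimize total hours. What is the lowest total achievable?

Minimum total: 81 hours

Optimal: Echo crew→East site (9 hours), Foxtrot crew→West site (15 hours), Tango crew→Ridge site (20 hours), Hotel crew→South site (21 hours), Delta crew→Central site (16 hours) — total 9+15+20+21+16 = 81 hours.
Min-entry greedy (repeatedly take the single cheapest remaining cell) gives 83 hours, worse by 2.
Next-best assignment: Echo crew→East site, Foxtrot crew→South site, Tango crew→Ridge site, Hotel crew→West site, Delta crew→Central site = 83 hours.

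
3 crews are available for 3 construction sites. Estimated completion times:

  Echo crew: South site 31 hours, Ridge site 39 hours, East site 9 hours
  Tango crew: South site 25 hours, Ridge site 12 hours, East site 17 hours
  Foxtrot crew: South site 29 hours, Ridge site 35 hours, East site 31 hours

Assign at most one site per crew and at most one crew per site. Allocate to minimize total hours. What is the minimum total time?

Optimal: Echo crew→East site (9 hours), Tango crew→Ridge site (12 hours), Foxtrot crew→South site (29 hours) — total 9+12+29 = 50 hours.
Column-greedy (each site in turn goes to its cheapest remaining crew) gives 69 hours, worse by 19.
Next-best assignment: Echo crew→East site, Tango crew→South site, Foxtrot crew→Ridge site = 69 hours.

Minimum total: 50 hours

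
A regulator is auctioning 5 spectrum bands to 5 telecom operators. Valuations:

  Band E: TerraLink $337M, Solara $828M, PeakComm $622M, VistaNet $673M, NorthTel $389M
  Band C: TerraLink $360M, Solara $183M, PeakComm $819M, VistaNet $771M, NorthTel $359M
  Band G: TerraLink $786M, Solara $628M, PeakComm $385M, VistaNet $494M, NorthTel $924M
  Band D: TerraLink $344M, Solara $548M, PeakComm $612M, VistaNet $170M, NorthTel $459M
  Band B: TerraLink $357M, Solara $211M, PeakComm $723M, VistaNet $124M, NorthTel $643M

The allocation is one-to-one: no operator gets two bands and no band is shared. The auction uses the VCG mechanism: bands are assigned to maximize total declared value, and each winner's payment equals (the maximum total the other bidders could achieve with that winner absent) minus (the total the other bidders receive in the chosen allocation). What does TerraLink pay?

Efficient allocation: TerraLink→Band G ($786M), Solara→Band E ($828M), PeakComm→Band D ($612M), VistaNet→Band C ($771M), NorthTel→Band B ($643M); total welfare W = $3640M.
TerraLink receives Band G at value $786M, so the others get W − 786 = $2854M.
Without TerraLink: best allocation of the remaining 4 bidders over all 5 bands is Solara→Band E ($828M), PeakComm→Band B ($723M), VistaNet→Band C ($771M), NorthTel→Band G ($924M), total $3246M.
VCG payment = (others' best without TerraLink) − (others' welfare with TerraLink) = 3246 − 2854 = $392M.

TerraLink pays $392M.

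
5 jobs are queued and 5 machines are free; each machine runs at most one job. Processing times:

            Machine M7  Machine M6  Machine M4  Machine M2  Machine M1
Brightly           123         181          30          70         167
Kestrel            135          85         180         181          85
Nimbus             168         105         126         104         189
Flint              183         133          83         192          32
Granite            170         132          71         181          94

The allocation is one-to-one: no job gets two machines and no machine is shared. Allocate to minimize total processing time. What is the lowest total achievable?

Optimal: Brightly→Machine M2 (70 min), Kestrel→Machine M7 (135 min), Nimbus→Machine M6 (105 min), Flint→Machine M1 (32 min), Granite→Machine M4 (71 min) — total 70+135+105+32+71 = 413 min.
Min-entry greedy (repeatedly take the single cheapest remaining cell) gives 421 min, worse by 8.
Next-best assignment: Brightly→Machine M7, Kestrel→Machine M6, Nimbus→Machine M2, Flint→Machine M1, Granite→Machine M4 = 415 min.
No other one-to-one assignment undercuts 413 min.

Minimum total: 413 min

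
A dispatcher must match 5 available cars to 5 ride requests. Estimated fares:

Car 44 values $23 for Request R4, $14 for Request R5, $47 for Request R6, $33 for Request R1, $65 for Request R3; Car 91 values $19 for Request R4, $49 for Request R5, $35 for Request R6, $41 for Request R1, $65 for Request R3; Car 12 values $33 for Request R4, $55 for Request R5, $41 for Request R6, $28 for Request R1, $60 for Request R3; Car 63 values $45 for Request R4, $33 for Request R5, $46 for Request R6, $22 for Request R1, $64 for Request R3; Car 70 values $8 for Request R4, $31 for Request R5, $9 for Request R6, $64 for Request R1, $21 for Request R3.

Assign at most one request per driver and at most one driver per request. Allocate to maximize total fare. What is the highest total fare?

Maximum total: $276

Optimal: Car 44→Request R6 ($47), Car 91→Request R3 ($65), Car 12→Request R5 ($55), Car 63→Request R4 ($45), Car 70→Request R1 ($64) — total 47+65+55+45+64 = $276.
Row-greedy (each driver in turn takes its best remaining request) gives $264, worse by 12.
Swapping Car 12↔Car 44 (Car 12→Request R6 $41, Car 44→Request R5 $14) loses 47.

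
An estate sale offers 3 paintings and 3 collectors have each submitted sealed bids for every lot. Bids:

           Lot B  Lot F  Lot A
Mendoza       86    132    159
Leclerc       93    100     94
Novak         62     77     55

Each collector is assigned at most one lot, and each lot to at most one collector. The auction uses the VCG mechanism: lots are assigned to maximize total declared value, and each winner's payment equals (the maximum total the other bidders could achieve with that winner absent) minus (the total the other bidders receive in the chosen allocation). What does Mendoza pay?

Mendoza pays $1.

Efficient allocation: Mendoza→Lot A ($159), Leclerc→Lot B ($93), Novak→Lot F ($77); total welfare W = $329.
Mendoza receives Lot A at value $159, so the others get W − 159 = $170.
Without Mendoza: best allocation of the remaining 2 bidders over all 3 lots is Leclerc→Lot A ($94), Novak→Lot F ($77), total $171.
VCG payment = (others' best without Mendoza) − (others' welfare with Mendoza) = 171 − 170 = $1.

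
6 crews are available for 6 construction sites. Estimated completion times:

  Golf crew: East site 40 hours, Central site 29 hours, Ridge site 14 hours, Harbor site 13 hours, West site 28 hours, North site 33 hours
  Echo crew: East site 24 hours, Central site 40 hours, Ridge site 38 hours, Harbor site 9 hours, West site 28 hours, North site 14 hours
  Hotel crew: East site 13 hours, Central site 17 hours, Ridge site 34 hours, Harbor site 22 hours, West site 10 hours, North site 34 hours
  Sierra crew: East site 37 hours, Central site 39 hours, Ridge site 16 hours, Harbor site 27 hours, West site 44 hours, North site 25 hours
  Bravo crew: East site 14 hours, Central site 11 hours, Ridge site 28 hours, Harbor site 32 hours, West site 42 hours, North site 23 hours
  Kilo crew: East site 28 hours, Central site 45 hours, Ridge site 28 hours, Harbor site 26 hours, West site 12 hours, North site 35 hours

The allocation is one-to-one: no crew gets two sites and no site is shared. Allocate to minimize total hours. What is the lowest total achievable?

Optimal: Golf crew→Harbor site (13 hours), Echo crew→North site (14 hours), Hotel crew→East site (13 hours), Sierra crew→Ridge site (16 hours), Bravo crew→Central site (11 hours), Kilo crew→West site (12 hours) — total 13+14+13+16+11+12 = 79 hours.
Next-best assignment: Golf crew→Ridge site, Echo crew→Harbor site, Hotel crew→East site, Sierra crew→North site, Bravo crew→Central site, Kilo crew→West site = 84 hours.
Every other assignment is strictly worse.

Min total: 79 hours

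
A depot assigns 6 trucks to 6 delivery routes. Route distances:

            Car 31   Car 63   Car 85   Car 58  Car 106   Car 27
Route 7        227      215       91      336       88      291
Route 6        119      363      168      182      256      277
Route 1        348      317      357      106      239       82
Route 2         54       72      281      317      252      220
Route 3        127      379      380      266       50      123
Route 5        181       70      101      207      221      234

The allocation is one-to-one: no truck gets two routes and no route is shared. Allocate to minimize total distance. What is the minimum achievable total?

Treat this as an assignment problem: match each truck to one route.
Optimal: Car 31→Route 2 (54 km), Car 63→Route 5 (70 km), Car 85→Route 7 (91 km), Car 58→Route 6 (182 km), Car 106→Route 3 (50 km), Car 27→Route 1 (82 km) — total 54+70+91+182+50+82 = 529 km.
Column-greedy (each route in turn goes to its cheapest remaining truck) gives 728 km, worse by 199.

Min total: 529 km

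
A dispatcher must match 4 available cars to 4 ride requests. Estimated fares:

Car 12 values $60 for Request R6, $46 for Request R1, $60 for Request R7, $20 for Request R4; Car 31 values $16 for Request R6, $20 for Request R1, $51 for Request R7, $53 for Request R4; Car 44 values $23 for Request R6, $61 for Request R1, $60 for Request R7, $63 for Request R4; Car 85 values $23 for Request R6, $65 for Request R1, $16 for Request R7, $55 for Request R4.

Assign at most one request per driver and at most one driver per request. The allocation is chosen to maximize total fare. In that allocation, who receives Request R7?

Car 31 receives Request R7.

Treat this as an assignment problem: match each driver to one request.
Optimal: Car 12→Request R6 ($60), Car 31→Request R7 ($51), Car 44→Request R4 ($63), Car 85→Request R1 ($65) — total 60+51+63+65 = $239.
Row-greedy (each driver in turn takes its best remaining request) gives $190, worse by 49.
No other one-to-one assignment exceeds $239.
Car 31's own top request is Request R4 ($53), but forcing Car 31→Request R4 and reassigning the rest optimally gives only $238 — worse by 1.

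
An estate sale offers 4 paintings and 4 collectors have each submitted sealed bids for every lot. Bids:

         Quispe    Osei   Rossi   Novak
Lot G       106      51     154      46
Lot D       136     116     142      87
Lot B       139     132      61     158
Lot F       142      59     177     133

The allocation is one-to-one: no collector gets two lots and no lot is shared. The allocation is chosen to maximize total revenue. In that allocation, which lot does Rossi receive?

Rossi receives Lot G.

Optimal: Quispe→Lot F ($142), Osei→Lot D ($116), Rossi→Lot G ($154), Novak→Lot B ($158) — total 142+116+154+158 = $570.
Max-entry greedy (repeatedly take the single best remaining cell) gives $522, worse by 48.
Rossi's own top lot is Lot F ($177), but forcing Rossi→Lot F and reassigning the rest optimally gives only $557 — worse by 13.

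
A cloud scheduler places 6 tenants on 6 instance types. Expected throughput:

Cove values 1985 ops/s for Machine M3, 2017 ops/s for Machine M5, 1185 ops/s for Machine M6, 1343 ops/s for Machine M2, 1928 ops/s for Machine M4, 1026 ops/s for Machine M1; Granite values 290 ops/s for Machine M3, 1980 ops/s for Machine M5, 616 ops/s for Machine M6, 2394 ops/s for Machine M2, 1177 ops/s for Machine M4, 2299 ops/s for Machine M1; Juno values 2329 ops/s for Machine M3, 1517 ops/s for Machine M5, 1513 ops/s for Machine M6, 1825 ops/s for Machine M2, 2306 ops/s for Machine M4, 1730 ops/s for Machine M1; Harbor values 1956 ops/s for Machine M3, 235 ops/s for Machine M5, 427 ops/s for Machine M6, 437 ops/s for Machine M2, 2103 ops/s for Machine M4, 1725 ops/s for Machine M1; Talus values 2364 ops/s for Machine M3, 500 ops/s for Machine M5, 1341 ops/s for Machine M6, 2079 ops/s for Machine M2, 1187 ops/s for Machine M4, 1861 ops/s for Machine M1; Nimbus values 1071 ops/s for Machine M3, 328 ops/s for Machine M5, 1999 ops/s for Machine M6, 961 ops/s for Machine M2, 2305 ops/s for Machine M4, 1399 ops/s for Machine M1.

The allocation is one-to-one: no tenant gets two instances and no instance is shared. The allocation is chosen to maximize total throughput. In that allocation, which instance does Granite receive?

This is a one-to-one assignment (maximum-weight bipartite matching).
Optimal: Cove→Machine M5 (2017 ops/s), Granite→Machine M1 (2299 ops/s), Juno→Machine M3 (2329 ops/s), Harbor→Machine M4 (2103 ops/s), Talus→Machine M2 (2079 ops/s), Nimbus→Machine M6 (1999 ops/s) — total 2017+2299+2329+2103+2079+1999 = 12826 ops/s.
Column-greedy (each instance in turn goes to its best remaining tenant) gives 12805 ops/s, worse by 21.
No other one-to-one assignment exceeds 12826 ops/s.
Granite's own top instance is Machine M2 (2394 ops/s), but forcing Granite→Machine M2 and reassigning the rest optimally gives only 12805 ops/s — worse by 21.

Granite receives Machine M1.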